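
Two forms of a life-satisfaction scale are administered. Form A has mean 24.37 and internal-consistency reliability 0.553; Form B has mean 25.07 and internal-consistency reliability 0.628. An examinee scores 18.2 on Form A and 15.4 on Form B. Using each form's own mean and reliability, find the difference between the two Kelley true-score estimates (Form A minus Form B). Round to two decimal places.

T̂_A = 0.553(18.2) + 0.447(24.37) = 20.9580
T̂_B = 0.628(15.4) + 0.372(25.07) = 18.9972
T̂_A − T̂_B = 1.9608

1.96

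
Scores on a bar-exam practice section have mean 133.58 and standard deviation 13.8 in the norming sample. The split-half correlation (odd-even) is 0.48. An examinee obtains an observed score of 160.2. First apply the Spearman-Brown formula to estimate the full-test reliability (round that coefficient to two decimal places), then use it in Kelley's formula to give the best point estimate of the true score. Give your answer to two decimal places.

Spearman-Brown: ρ = 2r/(1 + r) = 2(0.48)/(1 + 0.48) = 0.960/1.48 = 0.6486 → 0.65
T̂ = 0.65(160.2) + 0.35(133.58) = 104.130 + 46.7530 = 150.883 → 150.88

150.88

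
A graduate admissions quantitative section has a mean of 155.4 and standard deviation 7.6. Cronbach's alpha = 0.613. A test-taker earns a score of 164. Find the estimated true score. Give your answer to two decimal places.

Regress the observed score toward the mean by the unreliability: T̂ = 0.613·164 + 0.387·155.4 = 100.532 + 60.1398 = 160.672.

160.67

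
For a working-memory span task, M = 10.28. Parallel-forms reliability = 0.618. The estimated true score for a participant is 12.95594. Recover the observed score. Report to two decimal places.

14.61

T̂ = ρX + (1 − ρ)μ  ⇒  X = (T̂ − (1 − ρ)μ) / ρ
X = (12.95594 − 0.382 × 10.28) / 0.618 = (12.95594 − 3.92696) / 0.618 = 9.02898 / 0.618 = 14.6100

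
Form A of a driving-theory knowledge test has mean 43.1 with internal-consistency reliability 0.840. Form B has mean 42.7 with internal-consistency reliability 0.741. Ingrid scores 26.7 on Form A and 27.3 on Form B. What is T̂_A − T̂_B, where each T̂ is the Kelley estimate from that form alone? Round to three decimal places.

-1.965

T̂_A = 0.840(26.7) + 0.160(43.1) = 29.32400
T̂_B = 0.741(27.3) + 0.259(42.7) = 31.28860
T̂_A − T̂_B = -1.96460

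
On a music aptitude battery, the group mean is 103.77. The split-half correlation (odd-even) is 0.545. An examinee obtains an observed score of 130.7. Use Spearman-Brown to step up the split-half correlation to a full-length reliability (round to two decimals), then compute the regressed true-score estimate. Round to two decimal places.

Spearman-Brown: ρ = 2r/(1 + r) = 2(0.545)/(1 + 0.545) = 1.0900/1.545 = 0.7055 → 0.71
T̂ = 0.71(130.7) + 0.29(103.77) = 92.797 + 30.0933 = 122.890 → 122.89

122.89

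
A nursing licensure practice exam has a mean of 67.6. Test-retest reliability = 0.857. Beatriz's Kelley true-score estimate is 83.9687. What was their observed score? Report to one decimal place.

T̂ = ρX + (1 − ρ)μ  ⇒  X = (T̂ − (1 − ρ)μ) / ρ
X = (83.9687 − 0.143 × 67.6) / 0.857 = (83.9687 − 9.6668) / 0.857 = 74.3019 / 0.857 = 86.700

86.7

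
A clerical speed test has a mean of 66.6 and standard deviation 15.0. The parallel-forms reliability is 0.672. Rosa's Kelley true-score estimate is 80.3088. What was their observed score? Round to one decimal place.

T̂ = ρX + (1 − ρ)μ  ⇒  X = (T̂ − (1 − ρ)μ) / ρ
X = (80.3088 − 0.328 × 66.6) / 0.672 = (80.3088 − 21.8448) / 0.672 = 58.4640 / 0.672 = 87.000

87.0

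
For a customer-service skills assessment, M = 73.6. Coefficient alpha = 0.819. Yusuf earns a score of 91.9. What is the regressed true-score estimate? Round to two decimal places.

Weight the observed score by reliability and the mean by (1 − reliability): T̂ = 0.819·91.9 + 0.181·73.6 = 75.2661 + 13.3216 = 88.588.

88.59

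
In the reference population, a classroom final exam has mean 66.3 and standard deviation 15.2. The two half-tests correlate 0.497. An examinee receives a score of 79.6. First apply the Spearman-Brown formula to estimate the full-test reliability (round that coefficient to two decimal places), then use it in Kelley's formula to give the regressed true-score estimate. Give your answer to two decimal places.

Spearman-Brown: ρ = 2r/(1 + r) = 2(0.497)/(1 + 0.497) = 0.9940/1.497 = 0.6640 → 0.66
T̂ = ρX + (1 − ρ)μ
  = 0.66 × 79.6 + 0.34 × 66.3
  = 52.536 + 22.542
  = 75.078
  ≈ 75.08

75.08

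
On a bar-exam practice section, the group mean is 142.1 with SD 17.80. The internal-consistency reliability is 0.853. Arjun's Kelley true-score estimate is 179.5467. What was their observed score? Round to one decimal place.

T̂ = ρX + (1 − ρ)μ  ⇒  X = (T̂ − (1 − ρ)μ) / ρ
X = (179.5467 − 0.147 × 142.1) / 0.853 = (179.5467 − 20.8887) / 0.853 = 158.6580 / 0.853 = 186.000

186.0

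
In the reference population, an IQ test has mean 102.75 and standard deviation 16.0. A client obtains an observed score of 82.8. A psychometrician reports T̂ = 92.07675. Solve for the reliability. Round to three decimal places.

0.535

T̂ = ρX + (1 − ρ)μ  ⇒  T̂ − μ = ρ(X − μ)
ρ = (T̂ − μ)/(X − μ) = (92.07675 − 102.75) / (82.8 − 102.75) = -10.67325 / -19.95 = 0.53500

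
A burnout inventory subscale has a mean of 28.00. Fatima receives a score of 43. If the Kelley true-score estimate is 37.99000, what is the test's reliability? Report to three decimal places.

T̂ = ρX + (1 − ρ)μ  ⇒  T̂ − μ = ρ(X − μ)
ρ = (T̂ − μ)/(X − μ) = (37.99000 − 28.00) / (43 − 28.00) = 9.99000 / 15.00 = 0.66600

0.666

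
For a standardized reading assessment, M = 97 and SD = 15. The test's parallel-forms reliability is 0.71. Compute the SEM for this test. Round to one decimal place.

8.1

SEM = SD · √(1 − ρ) = 15 × √0.29 = 15 × 0.5385 = 8.078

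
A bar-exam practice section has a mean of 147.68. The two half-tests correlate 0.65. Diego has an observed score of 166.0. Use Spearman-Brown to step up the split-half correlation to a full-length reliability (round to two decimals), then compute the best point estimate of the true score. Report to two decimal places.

162.15

Spearman-Brown: ρ = 2r/(1 + r) = 2(0.65)/(1 + 0.65) = 1.300/1.65 = 0.7879 → 0.79
T̂ = ρX + (1 − ρ)μ
  = 0.79 × 166.0 + 0.21 × 147.68
  = 131.140 + 31.0128
  = 162.153
  ≈ 162.15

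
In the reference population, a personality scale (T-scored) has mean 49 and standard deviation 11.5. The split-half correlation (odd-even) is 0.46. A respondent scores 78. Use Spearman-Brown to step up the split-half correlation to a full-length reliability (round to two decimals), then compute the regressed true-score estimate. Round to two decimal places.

67.27

Spearman-Brown: ρ = 2r/(1 + r) = 2(0.46)/(1 + 0.46) = 0.920/1.46 = 0.6301 → 0.63
T̂ = 0.63(78) + 0.37(49) = 49.14 + 18.13 = 67.270 → 67.27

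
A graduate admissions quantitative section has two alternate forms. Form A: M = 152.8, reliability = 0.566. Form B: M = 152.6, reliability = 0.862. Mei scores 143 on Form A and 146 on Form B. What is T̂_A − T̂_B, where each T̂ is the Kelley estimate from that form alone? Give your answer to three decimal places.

0.342

T̂_A = 0.566(143) + 0.434(152.8) = 147.25320
T̂_B = 0.862(146) + 0.138(152.6) = 146.91080
T̂_A − T̂_B = 0.34240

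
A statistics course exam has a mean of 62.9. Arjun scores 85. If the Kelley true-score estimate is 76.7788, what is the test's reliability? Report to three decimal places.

T̂ = ρX + (1 − ρ)μ  ⇒  T̂ − μ = ρ(X − μ)
ρ = (T̂ − μ)/(X − μ) = (76.7788 − 62.9) / (85 − 62.9) = 13.8788 / 22.1 = 0.62800

0.628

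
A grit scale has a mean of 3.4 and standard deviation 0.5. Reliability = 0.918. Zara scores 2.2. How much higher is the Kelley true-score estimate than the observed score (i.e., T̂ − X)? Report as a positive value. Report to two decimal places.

T̂ = ρX + (1 − ρ)μ
  = 0.918 × 2.2 + 0.082 × 3.4
  = 2.0196 + 0.2788
  = 2.2984
  ≈ 2.298
T̂ − X = 2.298 − 2.2 = 0.098 → 0.10

0.10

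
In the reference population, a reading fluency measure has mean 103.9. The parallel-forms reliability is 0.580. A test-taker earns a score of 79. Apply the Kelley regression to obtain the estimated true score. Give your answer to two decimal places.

89.46

T̂ = ρX + (1 − ρ)μ
  = 0.580 × 79 + 0.420 × 103.9
  = 45.820 + 43.6380
  = 89.458
  ≈ 89.46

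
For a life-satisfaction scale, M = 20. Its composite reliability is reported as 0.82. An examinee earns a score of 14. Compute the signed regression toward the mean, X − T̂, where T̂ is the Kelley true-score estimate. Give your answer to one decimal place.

-1.1

T̂ = 0.82(14) + 0.18(20) = 11.48 + 3.60 = 15.080 → 15.08
X − T̂ = 14 − 15.08 = -1.08 → -1.1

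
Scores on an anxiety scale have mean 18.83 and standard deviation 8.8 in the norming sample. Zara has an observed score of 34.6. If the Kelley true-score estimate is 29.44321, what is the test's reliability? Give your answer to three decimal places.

T̂ = ρX + (1 − ρ)μ  ⇒  T̂ − μ = ρ(X − μ)
ρ = (T̂ − μ)/(X − μ) = (29.44321 − 18.83) / (34.6 − 18.83) = 10.61321 / 15.77 = 0.67300

0.673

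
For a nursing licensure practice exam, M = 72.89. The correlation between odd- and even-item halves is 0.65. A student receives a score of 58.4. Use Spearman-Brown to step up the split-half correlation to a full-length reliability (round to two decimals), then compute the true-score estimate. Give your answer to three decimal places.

Spearman-Brown: ρ = 2r/(1 + r) = 2(0.65)/(1 + 0.65) = 1.300/1.65 = 0.7879 → 0.79
Weight the observed score by reliability and the mean by (1 − reliability): T̂ = 0.79·58.4 + 0.21·72.89 = 46.136 + 15.3069 = 61.4429.

61.443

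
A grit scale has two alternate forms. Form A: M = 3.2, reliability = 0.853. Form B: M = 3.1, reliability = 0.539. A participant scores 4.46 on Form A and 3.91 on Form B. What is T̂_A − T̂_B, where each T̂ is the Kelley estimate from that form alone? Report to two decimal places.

0.74

T̂_A = 0.853(4.46) + 0.147(3.2) = 4.2748
T̂_B = 0.539(3.91) + 0.461(3.1) = 3.5366
T̂_A − T̂_B = 0.7382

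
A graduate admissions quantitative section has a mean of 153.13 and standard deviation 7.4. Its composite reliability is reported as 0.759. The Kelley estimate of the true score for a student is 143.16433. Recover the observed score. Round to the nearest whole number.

T̂ = ρX + (1 − ρ)μ  ⇒  X = (T̂ − (1 − ρ)μ) / ρ
X = (143.16433 − 0.241 × 153.13) / 0.759 = (143.16433 − 36.90433) / 0.759 = 106.26000 / 0.759 = 140.00

140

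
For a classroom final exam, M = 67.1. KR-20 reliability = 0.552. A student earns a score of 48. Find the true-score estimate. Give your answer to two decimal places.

T̂ = 0.552(48) + 0.448(67.1) = 26.496 + 30.0608 = 56.557 → 56.56

56.56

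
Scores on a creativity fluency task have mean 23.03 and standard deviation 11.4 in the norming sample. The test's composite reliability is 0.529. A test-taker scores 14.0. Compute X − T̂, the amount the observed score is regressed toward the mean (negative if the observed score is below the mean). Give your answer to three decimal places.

-4.253

Regress the observed score toward the mean by the unreliability: T̂ = 0.529·14.0 + 0.471·23.03 = 7.4060 + 10.84713 = 18.25313.
X − T̂ = 14.0 − 18.2531 = -4.2531 → -4.253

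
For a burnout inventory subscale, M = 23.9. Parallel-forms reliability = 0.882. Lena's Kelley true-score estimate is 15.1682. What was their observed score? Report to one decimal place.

14.0

T̂ = ρX + (1 − ρ)μ  ⇒  X = (T̂ − (1 − ρ)μ) / ρ
X = (15.1682 − 0.118 × 23.9) / 0.882 = (15.1682 − 2.8202) / 0.882 = 12.3480 / 0.882 = 14.000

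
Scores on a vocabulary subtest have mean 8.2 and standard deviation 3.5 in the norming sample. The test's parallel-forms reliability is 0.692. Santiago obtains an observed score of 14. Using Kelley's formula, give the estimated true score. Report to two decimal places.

12.21

T̂ = 0.692(14) + 0.308(8.2) = 9.688 + 2.5256 = 12.214 → 12.21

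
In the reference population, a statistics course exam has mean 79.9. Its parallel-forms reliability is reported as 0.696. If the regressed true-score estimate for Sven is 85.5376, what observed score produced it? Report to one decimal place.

T̂ = ρX + (1 − ρ)μ  ⇒  X = (T̂ − (1 − ρ)μ) / ρ
X = (85.5376 − 0.304 × 79.9) / 0.696 = (85.5376 − 24.2896) / 0.696 = 61.2480 / 0.696 = 88.000

88.0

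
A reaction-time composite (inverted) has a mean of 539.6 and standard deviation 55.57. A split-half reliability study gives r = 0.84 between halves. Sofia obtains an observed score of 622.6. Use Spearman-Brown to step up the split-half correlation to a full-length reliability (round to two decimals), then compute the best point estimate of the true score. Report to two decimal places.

Spearman-Brown: ρ = 2r/(1 + r) = 2(0.84)/(1 + 0.84) = 1.680/1.84 = 0.9130 → 0.91
Regress the observed score toward the mean by the unreliability: T̂ = 0.91·622.6 + 0.09·539.6 = 566.566 + 48.564 = 615.130.

615.13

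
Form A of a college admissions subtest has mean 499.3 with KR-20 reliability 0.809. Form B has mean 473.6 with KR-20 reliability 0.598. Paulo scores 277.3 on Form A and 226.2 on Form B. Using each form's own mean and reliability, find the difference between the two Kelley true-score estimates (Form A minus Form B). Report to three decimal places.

T̂_A = 0.809(277.3) + 0.191(499.3) = 319.70200
T̂_B = 0.598(226.2) + 0.402(473.6) = 325.65480
T̂_A − T̂_B = -5.95280

-5.953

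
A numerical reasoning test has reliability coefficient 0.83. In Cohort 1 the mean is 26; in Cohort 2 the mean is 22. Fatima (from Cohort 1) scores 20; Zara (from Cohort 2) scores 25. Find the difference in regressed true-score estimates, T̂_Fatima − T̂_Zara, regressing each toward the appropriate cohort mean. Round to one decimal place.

-3.5

T̂_Fatima = 0.83(20) + 0.17(26) = 21.020
T̂_Zara = 0.83(25) + 0.17(22) = 24.490
Difference = 21.020 − 24.490 = -3.470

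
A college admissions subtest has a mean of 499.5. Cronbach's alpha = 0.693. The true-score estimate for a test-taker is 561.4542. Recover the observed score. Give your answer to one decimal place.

588.9

T̂ = ρX + (1 − ρ)μ  ⇒  X = (T̂ − (1 − ρ)μ) / ρ
X = (561.4542 − 0.307 × 499.5) / 0.693 = (561.4542 − 153.3465) / 0.693 = 408.1077 / 0.693 = 588.900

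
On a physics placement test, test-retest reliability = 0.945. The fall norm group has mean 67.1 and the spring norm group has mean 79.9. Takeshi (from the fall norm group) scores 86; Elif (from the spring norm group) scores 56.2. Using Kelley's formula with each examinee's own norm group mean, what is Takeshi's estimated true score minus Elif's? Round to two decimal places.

T̂_Takeshi = 0.945(86) + 0.055(67.1) = 84.9605
T̂_Elif = 0.945(56.2) + 0.055(79.9) = 57.5035
Difference = 84.9605 − 57.5035 = 27.4570

27.46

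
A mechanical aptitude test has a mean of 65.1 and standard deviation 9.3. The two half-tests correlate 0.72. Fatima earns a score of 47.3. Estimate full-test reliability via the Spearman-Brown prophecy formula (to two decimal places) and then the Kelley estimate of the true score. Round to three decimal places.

50.148

Spearman-Brown: ρ = 2r/(1 + r) = 2(0.72)/(1 + 0.72) = 1.440/1.72 = 0.8372 → 0.84
Weight the observed score by reliability and the mean by (1 − reliability): T̂ = 0.84·47.3 + 0.16·65.1 = 39.732 + 10.416 = 50.1480.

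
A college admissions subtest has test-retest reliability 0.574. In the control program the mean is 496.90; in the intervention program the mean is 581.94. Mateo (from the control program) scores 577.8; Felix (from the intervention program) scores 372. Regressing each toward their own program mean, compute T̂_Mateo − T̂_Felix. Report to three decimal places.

T̂_Mateo = 0.574(577.8) + 0.426(496.90) = 543.33660
T̂_Felix = 0.574(372) + 0.426(581.94) = 461.43444
Difference = 543.33660 − 461.43444 = 81.90216

81.902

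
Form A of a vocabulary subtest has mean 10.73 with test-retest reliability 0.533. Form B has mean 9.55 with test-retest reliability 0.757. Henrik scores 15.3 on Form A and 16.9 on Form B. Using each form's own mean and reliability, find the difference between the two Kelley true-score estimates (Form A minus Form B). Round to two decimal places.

-1.95

T̂_A = 0.533(15.3) + 0.467(10.73) = 13.1658
T̂_B = 0.757(16.9) + 0.243(9.55) = 15.1139
T̂_A − T̂_B = -1.9481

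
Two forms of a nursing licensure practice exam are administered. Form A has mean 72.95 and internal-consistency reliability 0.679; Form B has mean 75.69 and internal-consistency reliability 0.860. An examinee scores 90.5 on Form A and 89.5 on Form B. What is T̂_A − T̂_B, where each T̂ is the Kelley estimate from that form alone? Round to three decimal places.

-2.700

T̂_A = 0.679(90.5) + 0.321(72.95) = 84.86645
T̂_B = 0.860(89.5) + 0.140(75.69) = 87.56660
T̂_A − T̂_B = -2.70015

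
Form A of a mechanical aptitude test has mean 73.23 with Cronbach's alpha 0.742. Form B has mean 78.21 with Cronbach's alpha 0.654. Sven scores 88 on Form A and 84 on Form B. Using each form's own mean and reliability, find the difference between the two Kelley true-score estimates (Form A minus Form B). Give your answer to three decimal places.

T̂_A = 0.742(88) + 0.258(73.23) = 84.18934
T̂_B = 0.654(84) + 0.346(78.21) = 81.99666
T̂_A − T̂_B = 2.19268

2.193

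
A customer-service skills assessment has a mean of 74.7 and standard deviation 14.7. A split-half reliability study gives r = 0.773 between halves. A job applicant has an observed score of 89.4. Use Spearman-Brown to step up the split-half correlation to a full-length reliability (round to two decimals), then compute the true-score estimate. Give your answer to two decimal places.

Spearman-Brown: ρ = 2r/(1 + r) = 2(0.773)/(1 + 0.773) = 1.5460/1.773 = 0.8720 → 0.87
T̂ = 0.87(89.4) + 0.13(74.7) = 77.778 + 9.711 = 87.489 → 87.49

87.49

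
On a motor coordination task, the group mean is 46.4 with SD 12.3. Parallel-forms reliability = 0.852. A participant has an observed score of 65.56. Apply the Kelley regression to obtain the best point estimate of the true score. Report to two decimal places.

62.72

T̂ = 0.852(65.56) + 0.148(46.4) = 55.85712 + 6.8672 = 62.724 → 62.72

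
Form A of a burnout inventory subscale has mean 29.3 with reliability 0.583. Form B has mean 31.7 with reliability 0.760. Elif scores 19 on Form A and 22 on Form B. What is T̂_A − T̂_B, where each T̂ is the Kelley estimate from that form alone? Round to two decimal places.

-1.03

T̂_A = 0.583(19) + 0.417(29.3) = 23.2951
T̂_B = 0.760(22) + 0.240(31.7) = 24.3280
T̂_A − T̂_B = -1.0329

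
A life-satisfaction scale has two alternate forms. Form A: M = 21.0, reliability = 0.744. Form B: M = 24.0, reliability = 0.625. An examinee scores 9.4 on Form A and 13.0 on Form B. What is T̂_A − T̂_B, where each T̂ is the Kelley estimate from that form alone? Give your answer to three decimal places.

T̂_A = 0.744(9.4) + 0.256(21.0) = 12.36960
T̂_B = 0.625(13.0) + 0.375(24.0) = 17.12500
T̂_A − T̂_B = -4.75540

-4.755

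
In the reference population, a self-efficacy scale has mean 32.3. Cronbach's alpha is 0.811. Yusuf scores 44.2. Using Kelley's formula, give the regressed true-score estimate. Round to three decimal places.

Weight the observed score by reliability and the mean by (1 − reliability): T̂ = 0.811·44.2 + 0.189·32.3 = 35.8462 + 6.1047 = 41.9509.

41.951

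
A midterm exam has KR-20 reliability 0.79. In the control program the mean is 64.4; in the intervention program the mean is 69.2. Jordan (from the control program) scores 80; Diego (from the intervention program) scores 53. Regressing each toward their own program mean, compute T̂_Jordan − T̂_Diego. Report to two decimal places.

20.32

T̂_Jordan = 0.79(80) + 0.21(64.4) = 76.7240
T̂_Diego = 0.79(53) + 0.21(69.2) = 56.4020
Difference = 76.7240 − 56.4020 = 20.3220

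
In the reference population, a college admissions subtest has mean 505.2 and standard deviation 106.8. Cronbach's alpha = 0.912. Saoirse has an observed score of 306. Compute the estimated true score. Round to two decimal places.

T̂ = ρX + (1 − ρ)μ
  = 0.912 × 306 + 0.088 × 505.2
  = 279.072 + 44.4576
  = 323.530
  ≈ 323.53

323.53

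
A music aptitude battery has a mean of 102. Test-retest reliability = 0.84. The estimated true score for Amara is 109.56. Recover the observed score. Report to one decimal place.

T̂ = ρX + (1 − ρ)μ  ⇒  X = (T̂ − (1 − ρ)μ) / ρ
X = (109.56 − 0.16 × 102) / 0.84 = (109.56 − 16.32) / 0.84 = 93.24 / 0.84 = 111.000

111.0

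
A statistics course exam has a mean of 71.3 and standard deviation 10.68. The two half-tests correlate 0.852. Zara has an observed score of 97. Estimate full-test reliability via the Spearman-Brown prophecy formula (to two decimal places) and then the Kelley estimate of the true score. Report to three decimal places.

Spearman-Brown: ρ = 2r/(1 + r) = 2(0.852)/(1 + 0.852) = 1.7040/1.852 = 0.9201 → 0.92
T̂ = 0.92(97) + 0.08(71.3) = 89.24 + 5.704 = 94.9440 → 94.944

94.944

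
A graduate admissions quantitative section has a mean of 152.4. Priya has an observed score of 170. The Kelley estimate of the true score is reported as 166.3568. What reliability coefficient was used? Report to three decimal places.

0.793

T̂ = ρX + (1 − ρ)μ  ⇒  T̂ − μ = ρ(X − μ)
ρ = (T̂ − μ)/(X − μ) = (166.3568 − 152.4) / (170 − 152.4) = 13.9568 / 17.6 = 0.79300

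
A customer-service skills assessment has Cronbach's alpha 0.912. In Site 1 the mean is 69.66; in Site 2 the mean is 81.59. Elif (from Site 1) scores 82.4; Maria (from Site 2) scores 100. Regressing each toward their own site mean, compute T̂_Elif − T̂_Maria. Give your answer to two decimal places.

-17.10

T̂_Elif = 0.912(82.4) + 0.088(69.66) = 81.2789
T̂_Maria = 0.912(100) + 0.088(81.59) = 98.3799
Difference = 81.2789 − 98.3799 = -17.1010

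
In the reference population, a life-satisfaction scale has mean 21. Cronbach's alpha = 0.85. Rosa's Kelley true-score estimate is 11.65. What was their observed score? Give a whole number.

10

T̂ = ρX + (1 − ρ)μ  ⇒  X = (T̂ − (1 − ρ)μ) / ρ
X = (11.65 − 0.15 × 21) / 0.85 = (11.65 − 3.15) / 0.85 = 8.50 / 0.85 = 10.00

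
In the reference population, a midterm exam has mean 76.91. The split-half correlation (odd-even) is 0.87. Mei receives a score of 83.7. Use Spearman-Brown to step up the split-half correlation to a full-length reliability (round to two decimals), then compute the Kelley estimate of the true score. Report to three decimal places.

83.225

Spearman-Brown: ρ = 2r/(1 + r) = 2(0.87)/(1 + 0.87) = 1.740/1.87 = 0.9305 → 0.93
Regress the observed score toward the mean by the unreliability: T̂ = 0.93·83.7 + 0.07·76.91 = 77.841 + 5.3837 = 83.2247.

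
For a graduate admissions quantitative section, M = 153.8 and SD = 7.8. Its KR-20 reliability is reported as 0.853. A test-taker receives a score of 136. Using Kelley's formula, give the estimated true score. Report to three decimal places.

T̂ = 0.853(136) + 0.147(153.8) = 116.008 + 22.6086 = 138.6166 → 138.617

138.617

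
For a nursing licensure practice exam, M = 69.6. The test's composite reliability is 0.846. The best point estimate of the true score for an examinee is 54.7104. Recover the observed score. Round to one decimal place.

T̂ = ρX + (1 − ρ)μ  ⇒  X = (T̂ − (1 − ρ)μ) / ρ
X = (54.7104 − 0.154 × 69.6) / 0.846 = (54.7104 − 10.7184) / 0.846 = 43.9920 / 0.846 = 52.000

52.0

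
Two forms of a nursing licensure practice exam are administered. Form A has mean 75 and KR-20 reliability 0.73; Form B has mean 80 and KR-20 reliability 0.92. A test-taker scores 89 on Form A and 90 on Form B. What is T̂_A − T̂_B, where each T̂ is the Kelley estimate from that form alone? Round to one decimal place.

-4.0

T̂_A = 0.73(89) + 0.27(75) = 85.220
T̂_B = 0.92(90) + 0.08(80) = 89.200
T̂_A − T̂_B = -3.980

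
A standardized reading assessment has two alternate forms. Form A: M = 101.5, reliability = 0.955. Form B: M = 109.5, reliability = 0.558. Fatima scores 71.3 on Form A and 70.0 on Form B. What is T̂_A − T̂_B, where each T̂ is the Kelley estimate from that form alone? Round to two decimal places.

T̂_A = 0.955(71.3) + 0.045(101.5) = 72.6590
T̂_B = 0.558(70.0) + 0.442(109.5) = 87.4590
T̂_A − T̂_B = -14.8000

-14.80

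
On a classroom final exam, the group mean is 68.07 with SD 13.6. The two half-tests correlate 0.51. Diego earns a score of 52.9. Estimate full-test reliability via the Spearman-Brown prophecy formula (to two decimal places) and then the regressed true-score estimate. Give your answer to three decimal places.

57.754

Spearman-Brown: ρ = 2r/(1 + r) = 2(0.51)/(1 + 0.51) = 1.020/1.51 = 0.6755 → 0.68
T̂ = 0.68(52.9) + 0.32(68.07) = 35.972 + 21.7824 = 57.7544 → 57.754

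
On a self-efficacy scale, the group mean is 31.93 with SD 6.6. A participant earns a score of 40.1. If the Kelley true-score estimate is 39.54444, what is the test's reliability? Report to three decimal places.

T̂ = ρX + (1 − ρ)μ  ⇒  T̂ − μ = ρ(X − μ)
ρ = (T̂ − μ)/(X − μ) = (39.54444 − 31.93) / (40.1 − 31.93) = 7.61444 / 8.17 = 0.93200

0.932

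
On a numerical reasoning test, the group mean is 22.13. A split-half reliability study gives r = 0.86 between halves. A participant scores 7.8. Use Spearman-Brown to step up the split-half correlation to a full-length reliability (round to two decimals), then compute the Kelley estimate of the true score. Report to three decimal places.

8.946

Spearman-Brown: ρ = 2r/(1 + r) = 2(0.86)/(1 + 0.86) = 1.720/1.86 = 0.9247 → 0.92
T̂ = ρX + (1 − ρ)μ
  = 0.92 × 7.8 + 0.08 × 22.13
  = 7.176 + 1.7704
  = 8.9464
  ≈ 8.946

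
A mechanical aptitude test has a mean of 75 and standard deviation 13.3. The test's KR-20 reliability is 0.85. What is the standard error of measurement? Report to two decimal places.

5.15

SEM = SD · √(1 − ρ) = 13.3 × √0.15 = 13.3 × 0.3873 = 5.151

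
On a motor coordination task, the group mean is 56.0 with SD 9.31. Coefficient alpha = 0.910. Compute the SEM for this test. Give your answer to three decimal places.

SEM = SD · √(1 − ρ) = 9.31 × √0.090 = 9.31 × 0.3000 = 2.7930

2.793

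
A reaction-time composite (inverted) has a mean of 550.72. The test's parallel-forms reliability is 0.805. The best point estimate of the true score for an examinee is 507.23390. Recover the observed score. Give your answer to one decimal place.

496.7

T̂ = ρX + (1 − ρ)μ  ⇒  X = (T̂ − (1 − ρ)μ) / ρ
X = (507.23390 − 0.195 × 550.72) / 0.805 = (507.23390 − 107.39040) / 0.805 = 399.84350 / 0.805 = 496.700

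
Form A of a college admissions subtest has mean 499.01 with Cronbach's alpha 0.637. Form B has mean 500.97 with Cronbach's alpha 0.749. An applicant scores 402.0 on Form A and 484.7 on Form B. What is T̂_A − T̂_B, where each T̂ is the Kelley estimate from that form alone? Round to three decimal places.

T̂_A = 0.637(402.0) + 0.363(499.01) = 437.21463
T̂_B = 0.749(484.7) + 0.251(500.97) = 488.78377
T̂_A − T̂_B = -51.56914

-51.569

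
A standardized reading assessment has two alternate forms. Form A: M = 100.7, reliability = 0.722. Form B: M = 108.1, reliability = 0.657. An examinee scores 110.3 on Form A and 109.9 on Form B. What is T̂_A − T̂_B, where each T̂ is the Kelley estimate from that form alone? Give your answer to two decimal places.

-1.65

T̂_A = 0.722(110.3) + 0.278(100.7) = 107.6312
T̂_B = 0.657(109.9) + 0.343(108.1) = 109.2826
T̂_A − T̂_B = -1.6514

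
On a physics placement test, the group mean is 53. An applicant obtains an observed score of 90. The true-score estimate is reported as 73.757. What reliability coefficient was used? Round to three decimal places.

0.561

T̂ = ρX + (1 − ρ)μ  ⇒  T̂ − μ = ρ(X − μ)
ρ = (T̂ − μ)/(X − μ) = (73.757 − 53) / (90 − 53) = 20.757 / 37.0 = 0.56100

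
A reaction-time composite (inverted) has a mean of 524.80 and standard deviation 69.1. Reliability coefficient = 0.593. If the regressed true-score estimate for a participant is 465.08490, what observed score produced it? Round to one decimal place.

424.1

T̂ = ρX + (1 − ρ)μ  ⇒  X = (T̂ − (1 − ρ)μ) / ρ
X = (465.08490 − 0.407 × 524.80) / 0.593 = (465.08490 − 213.59360) / 0.593 = 251.49130 / 0.593 = 424.100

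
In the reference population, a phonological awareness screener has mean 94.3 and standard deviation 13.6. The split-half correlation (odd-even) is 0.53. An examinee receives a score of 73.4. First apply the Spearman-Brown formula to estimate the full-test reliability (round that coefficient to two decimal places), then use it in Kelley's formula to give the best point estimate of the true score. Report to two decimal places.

Spearman-Brown: ρ = 2r/(1 + r) = 2(0.53)/(1 + 0.53) = 1.060/1.53 = 0.6928 → 0.69
Weight the observed score by reliability and the mean by (1 − reliability): T̂ = 0.69·73.4 + 0.31·94.3 = 50.646 + 29.233 = 79.879.

79.88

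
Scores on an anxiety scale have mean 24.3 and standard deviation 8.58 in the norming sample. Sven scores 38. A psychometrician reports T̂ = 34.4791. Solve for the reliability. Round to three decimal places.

T̂ = ρX + (1 − ρ)μ  ⇒  T̂ − μ = ρ(X − μ)
ρ = (T̂ − μ)/(X − μ) = (34.4791 − 24.3) / (38 − 24.3) = 10.1791 / 13.7 = 0.74300

0.743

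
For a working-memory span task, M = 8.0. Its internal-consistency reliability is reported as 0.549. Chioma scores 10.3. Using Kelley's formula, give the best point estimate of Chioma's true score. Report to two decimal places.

T̂ = 0.549(10.3) + 0.451(8.0) = 5.6547 + 3.6080 = 9.263 → 9.26

9.26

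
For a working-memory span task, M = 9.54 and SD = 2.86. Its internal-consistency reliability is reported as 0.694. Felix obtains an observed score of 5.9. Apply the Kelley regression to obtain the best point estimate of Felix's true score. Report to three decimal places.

T̂ = 0.694(5.9) + 0.306(9.54) = 4.0946 + 2.91924 = 7.0138 → 7.014

7.014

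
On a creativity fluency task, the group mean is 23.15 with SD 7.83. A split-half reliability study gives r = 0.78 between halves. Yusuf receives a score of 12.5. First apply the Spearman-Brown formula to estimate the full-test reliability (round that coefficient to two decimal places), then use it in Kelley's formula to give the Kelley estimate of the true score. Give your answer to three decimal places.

13.778

Spearman-Brown: ρ = 2r/(1 + r) = 2(0.78)/(1 + 0.78) = 1.560/1.78 = 0.8764 → 0.88
T̂ = ρX + (1 − ρ)μ
  = 0.88 × 12.5 + 0.12 × 23.15
  = 11.000 + 2.7780
  = 13.7780
  ≈ 13.778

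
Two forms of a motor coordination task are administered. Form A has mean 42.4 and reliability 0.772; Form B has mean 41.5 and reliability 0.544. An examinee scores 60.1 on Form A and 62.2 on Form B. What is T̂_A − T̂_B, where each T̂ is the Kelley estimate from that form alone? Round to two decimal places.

3.30

T̂_A = 0.772(60.1) + 0.228(42.4) = 56.0644
T̂_B = 0.544(62.2) + 0.456(41.5) = 52.7608
T̂_A − T̂_B = 3.3036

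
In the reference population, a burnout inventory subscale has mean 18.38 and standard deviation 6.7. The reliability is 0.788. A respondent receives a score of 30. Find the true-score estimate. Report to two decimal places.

T̂ = 0.788(30) + 0.212(18.38) = 23.640 + 3.89656 = 27.537 → 27.54

27.54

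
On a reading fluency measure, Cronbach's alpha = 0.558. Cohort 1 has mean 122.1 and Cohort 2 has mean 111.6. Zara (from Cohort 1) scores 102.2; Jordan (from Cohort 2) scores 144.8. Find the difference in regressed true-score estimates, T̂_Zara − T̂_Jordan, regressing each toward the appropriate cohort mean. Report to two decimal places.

-19.13

T̂_Zara = 0.558(102.2) + 0.442(122.1) = 110.9958
T̂_Jordan = 0.558(144.8) + 0.442(111.6) = 130.1256
Difference = 110.9958 − 130.1256 = -19.1298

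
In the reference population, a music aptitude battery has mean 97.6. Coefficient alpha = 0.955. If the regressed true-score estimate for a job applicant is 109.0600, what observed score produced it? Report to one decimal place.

109.6

T̂ = ρX + (1 − ρ)μ  ⇒  X = (T̂ − (1 − ρ)μ) / ρ
X = (109.0600 − 0.045 × 97.6) / 0.955 = (109.0600 − 4.3920) / 0.955 = 104.6680 / 0.955 = 109.600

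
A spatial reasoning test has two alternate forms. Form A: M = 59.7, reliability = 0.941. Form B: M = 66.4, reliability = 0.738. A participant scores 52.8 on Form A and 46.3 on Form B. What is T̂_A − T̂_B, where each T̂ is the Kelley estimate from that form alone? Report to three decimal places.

1.641

T̂_A = 0.941(52.8) + 0.059(59.7) = 53.20710
T̂_B = 0.738(46.3) + 0.262(66.4) = 51.56620
T̂_A − T̂_B = 1.64090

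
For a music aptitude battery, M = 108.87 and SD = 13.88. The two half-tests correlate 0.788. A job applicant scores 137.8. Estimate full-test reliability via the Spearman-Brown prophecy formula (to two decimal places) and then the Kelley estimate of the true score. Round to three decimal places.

Spearman-Brown: ρ = 2r/(1 + r) = 2(0.788)/(1 + 0.788) = 1.5760/1.788 = 0.8814 → 0.88
Kelley's formula gives T̂ = 0.88·137.8 + 0.12·108.87 = 121.264 + 13.0644 = 134.3284.

134.328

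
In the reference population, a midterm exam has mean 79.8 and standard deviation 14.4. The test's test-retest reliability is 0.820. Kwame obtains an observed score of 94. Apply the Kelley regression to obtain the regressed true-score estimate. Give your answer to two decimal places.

91.44

Kelley's formula gives T̂ = 0.820·94 + 0.180·79.8 = 77.080 + 14.3640 = 91.444.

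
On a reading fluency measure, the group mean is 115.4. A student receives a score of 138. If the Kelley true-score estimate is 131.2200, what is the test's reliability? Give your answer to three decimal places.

0.700

T̂ = ρX + (1 − ρ)μ  ⇒  T̂ − μ = ρ(X − μ)
ρ = (T̂ − μ)/(X − μ) = (131.2200 − 115.4) / (138 − 115.4) = 15.8200 / 22.6 = 0.70000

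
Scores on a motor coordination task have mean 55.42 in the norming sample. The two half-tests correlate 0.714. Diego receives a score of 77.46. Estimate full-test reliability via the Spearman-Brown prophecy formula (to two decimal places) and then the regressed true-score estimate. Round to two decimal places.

Spearman-Brown: ρ = 2r/(1 + r) = 2(0.714)/(1 + 0.714) = 1.4280/1.714 = 0.8331 → 0.83
Weight the observed score by reliability and the mean by (1 − reliability): T̂ = 0.83·77.46 + 0.17·55.42 = 64.2918 + 9.4214 = 73.713.

73.71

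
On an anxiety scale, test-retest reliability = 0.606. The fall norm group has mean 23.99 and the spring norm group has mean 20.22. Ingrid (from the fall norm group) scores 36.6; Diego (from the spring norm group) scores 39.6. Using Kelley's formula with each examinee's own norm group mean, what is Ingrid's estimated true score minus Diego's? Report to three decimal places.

-0.333

T̂_Ingrid = 0.606(36.6) + 0.394(23.99) = 31.63166
T̂_Diego = 0.606(39.6) + 0.394(20.22) = 31.96428
Difference = 31.63166 − 31.96428 = -0.33262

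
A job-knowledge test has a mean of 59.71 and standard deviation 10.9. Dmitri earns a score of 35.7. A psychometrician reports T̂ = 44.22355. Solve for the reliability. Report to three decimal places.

0.645

T̂ = ρX + (1 − ρ)μ  ⇒  T̂ − μ = ρ(X − μ)
ρ = (T̂ − μ)/(X − μ) = (44.22355 − 59.71) / (35.7 − 59.71) = -15.48645 / -24.01 = 0.64500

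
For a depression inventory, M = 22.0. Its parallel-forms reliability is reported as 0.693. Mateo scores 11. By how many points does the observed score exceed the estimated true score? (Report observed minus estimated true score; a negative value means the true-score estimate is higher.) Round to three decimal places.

-3.377

T̂ = 0.693(11) + 0.307(22.0) = 7.623 + 6.7540 = 14.37700 → 14.3770
X − T̂ = 11 − 14.3770 = -3.3770 → -3.377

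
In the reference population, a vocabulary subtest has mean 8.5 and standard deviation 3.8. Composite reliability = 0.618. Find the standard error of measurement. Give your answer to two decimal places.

2.35

SEM = SD · √(1 − ρ) = 3.8 × √0.382 = 3.8 × 0.6181 = 2.349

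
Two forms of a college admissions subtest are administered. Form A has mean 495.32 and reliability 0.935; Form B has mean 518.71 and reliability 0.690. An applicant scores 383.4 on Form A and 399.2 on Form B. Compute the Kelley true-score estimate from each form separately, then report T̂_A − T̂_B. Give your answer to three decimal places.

T̂_A = 0.935(383.4) + 0.065(495.32) = 390.67480
T̂_B = 0.690(399.2) + 0.310(518.71) = 436.24810
T̂_A − T̂_B = -45.57330

-45.573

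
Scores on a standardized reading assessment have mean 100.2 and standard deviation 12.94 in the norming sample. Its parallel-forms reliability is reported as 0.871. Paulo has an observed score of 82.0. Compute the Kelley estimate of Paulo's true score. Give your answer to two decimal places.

T̂ = ρX + (1 − ρ)μ
  = 0.871 × 82.0 + 0.129 × 100.2
  = 71.4220 + 12.9258
  = 84.348
  ≈ 84.35

84.35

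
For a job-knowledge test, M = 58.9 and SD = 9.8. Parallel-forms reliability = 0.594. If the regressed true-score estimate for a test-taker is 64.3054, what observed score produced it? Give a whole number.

68

T̂ = ρX + (1 − ρ)μ  ⇒  X = (T̂ − (1 − ρ)μ) / ρ
X = (64.3054 − 0.406 × 58.9) / 0.594 = (64.3054 − 23.9134) / 0.594 = 40.3920 / 0.594 = 68.00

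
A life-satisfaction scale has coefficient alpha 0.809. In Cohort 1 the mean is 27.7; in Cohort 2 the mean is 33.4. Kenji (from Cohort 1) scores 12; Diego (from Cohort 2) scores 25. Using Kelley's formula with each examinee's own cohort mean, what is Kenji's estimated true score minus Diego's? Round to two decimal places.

T̂_Kenji = 0.809(12) + 0.191(27.7) = 14.9987
T̂_Diego = 0.809(25) + 0.191(33.4) = 26.6044
Difference = 14.9987 − 26.6044 = -11.6057

-11.61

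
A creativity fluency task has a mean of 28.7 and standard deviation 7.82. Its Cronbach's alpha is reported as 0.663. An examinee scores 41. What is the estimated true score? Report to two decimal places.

Weight the observed score by reliability and the mean by (1 − reliability): T̂ = 0.663·41 + 0.337·28.7 = 27.183 + 9.6719 = 36.855.

36.85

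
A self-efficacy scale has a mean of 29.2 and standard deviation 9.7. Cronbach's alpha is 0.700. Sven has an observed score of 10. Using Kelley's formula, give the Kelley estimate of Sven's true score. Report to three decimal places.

T̂ = ρX + (1 − ρ)μ
  = 0.700 × 10 + 0.300 × 29.2
  = 7.000 + 8.7600
  = 15.7600
  ≈ 15.760

15.760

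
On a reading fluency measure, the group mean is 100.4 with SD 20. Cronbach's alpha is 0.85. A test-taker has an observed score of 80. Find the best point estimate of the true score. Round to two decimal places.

Kelley's formula gives T̂ = 0.85·80 + 0.15·100.4 = 68.00 + 15.060 = 83.060.

83.06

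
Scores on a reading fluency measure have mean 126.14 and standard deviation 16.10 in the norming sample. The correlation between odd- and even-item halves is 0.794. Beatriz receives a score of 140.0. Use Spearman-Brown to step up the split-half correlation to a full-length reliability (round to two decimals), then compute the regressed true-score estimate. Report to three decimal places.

Spearman-Brown: ρ = 2r/(1 + r) = 2(0.794)/(1 + 0.794) = 1.5880/1.794 = 0.8852 → 0.89
T̂ = 0.89(140.0) + 0.11(126.14) = 124.600 + 13.8754 = 138.4754 → 138.475

138.475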